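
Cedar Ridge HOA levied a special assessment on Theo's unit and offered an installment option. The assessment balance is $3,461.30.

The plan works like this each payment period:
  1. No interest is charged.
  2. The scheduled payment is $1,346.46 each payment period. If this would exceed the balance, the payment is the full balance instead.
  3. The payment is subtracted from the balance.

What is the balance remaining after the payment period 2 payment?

# | Opening | Payment | End bal
1 | $3,461.30 | $1,346.46 | $2,114.84
2 | $2,114.84 | $1,346.46 | $768.38

$768.38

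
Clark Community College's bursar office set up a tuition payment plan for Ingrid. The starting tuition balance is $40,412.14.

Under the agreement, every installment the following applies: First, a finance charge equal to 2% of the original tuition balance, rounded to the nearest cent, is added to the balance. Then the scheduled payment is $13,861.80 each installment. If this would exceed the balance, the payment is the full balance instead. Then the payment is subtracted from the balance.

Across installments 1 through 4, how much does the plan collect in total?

Installment 1: $40,412.14 +$808.24 interest = $41,220.38; pay $13,861.80 → $27,358.58
Installment 2: $27,358.58 +$808.24 interest = $28,166.82; pay $13,861.80 → $14,305.02
Installment 3: $14,305.02 +$808.24 interest = $15,113.26; pay $13,861.80 → $1,251.46
Installment 4: $1,251.46 +$808.24 interest = $2,059.70; pay $2,059.70 → $0.00
Total paid: $43,645.10

$43,645.10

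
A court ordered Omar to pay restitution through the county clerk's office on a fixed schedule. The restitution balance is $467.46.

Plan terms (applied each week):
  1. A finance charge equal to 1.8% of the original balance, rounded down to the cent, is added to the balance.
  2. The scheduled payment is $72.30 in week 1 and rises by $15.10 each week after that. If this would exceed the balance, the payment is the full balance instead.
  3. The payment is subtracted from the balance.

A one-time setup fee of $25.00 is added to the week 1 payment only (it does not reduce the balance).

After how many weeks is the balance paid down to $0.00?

5

Week 1: opening $467.46; interest $8.41 → $475.87; payment $72.30 (+ $25.00 fee); balance $403.57
Week 2: opening $403.57; interest $8.41 → $411.98; payment $87.40; balance $324.58
Week 3: opening $324.58; interest $8.41 → $332.99; payment $102.50; balance $230.49
Week 4: opening $230.49; interest $8.41 → $238.90; payment $117.60; balance $121.30
Week 5: opening $121.30; interest $8.41 → $129.71; payment $129.71; balance $0.00
Balance reaches $0.00 in week 5.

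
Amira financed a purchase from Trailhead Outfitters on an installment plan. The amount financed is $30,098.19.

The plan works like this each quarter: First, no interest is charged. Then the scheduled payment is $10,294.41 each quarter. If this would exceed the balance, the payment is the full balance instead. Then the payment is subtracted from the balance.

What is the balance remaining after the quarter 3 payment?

Quarter 1: $30,098.19 − $10,294.41 → $19,803.78
Quarter 2: $19,803.78 − $10,294.41 → $9,509.37
Quarter 3: $9,509.37 − $9,509.37 → $0.00

$0.00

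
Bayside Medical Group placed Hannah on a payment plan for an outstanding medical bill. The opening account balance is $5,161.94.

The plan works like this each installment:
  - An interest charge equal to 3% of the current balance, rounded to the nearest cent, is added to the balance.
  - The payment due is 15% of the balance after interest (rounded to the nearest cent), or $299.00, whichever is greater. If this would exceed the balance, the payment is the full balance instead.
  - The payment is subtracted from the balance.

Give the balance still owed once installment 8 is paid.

$1,781.82

Installment 1: opening $5,161.94; interest $154.86 → $5,316.80; payment $797.52; balance $4,519.28
Installment 2: opening $4,519.28; interest $135.58 → $4,654.86; payment $698.23; balance $3,956.63
Installment 3: opening $3,956.63; interest $118.70 → $4,075.33; payment $611.30; balance $3,464.03
Installment 4: opening $3,464.03; interest $103.92 → $3,567.95; payment $535.19; balance $3,032.76
Installment 5: opening $3,032.76; interest $90.98 → $3,123.74; payment $468.56; balance $2,655.18
Installment 6: opening $2,655.18; interest $79.66 → $2,734.84; payment $410.23; balance $2,324.61
Installment 7: opening $2,324.61; interest $69.74 → $2,394.35; payment $359.15; balance $2,035.20
Installment 8: opening $2,035.20; interest $61.06 → $2,096.26; payment $314.44; balance $1,781.82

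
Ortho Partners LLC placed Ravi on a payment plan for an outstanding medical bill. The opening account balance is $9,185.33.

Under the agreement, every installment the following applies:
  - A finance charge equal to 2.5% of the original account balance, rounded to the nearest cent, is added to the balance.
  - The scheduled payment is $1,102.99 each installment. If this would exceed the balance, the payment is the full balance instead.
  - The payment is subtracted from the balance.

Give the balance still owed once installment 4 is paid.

Installment 1: $9,185.33 +$229.63 interest = $9,414.96; pay $1,102.99 → $8,311.97
Installment 2: $8,311.97 +$229.63 interest = $8,541.60; pay $1,102.99 → $7,438.61
Installment 3: $7,438.61 +$229.63 interest = $7,668.24; pay $1,102.99 → $6,565.25
Installment 4: $6,565.25 +$229.63 interest = $6,794.88; pay $1,102.99 → $5,691.89

$5,691.89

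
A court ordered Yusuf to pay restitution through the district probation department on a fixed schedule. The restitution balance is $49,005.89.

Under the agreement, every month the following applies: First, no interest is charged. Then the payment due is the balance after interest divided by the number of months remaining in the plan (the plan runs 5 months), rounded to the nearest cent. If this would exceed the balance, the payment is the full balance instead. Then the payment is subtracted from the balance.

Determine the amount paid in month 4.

Month 1: $49,005.89 − $9,801.18 → $39,204.71
Month 2: $39,204.71 − $9,801.18 → $29,403.53
Month 3: $29,403.53 − $9,801.18 → $19,602.35
Month 4: $19,602.35 − $9,801.18 → $9,801.17

$9,801.18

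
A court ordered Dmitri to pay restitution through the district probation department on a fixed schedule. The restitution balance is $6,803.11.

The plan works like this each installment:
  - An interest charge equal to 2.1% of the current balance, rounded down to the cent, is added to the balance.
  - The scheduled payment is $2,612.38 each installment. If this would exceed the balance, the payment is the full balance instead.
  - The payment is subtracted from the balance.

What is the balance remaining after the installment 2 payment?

# | Opening | Interest | Payment | End bal
1 | $6,803.11 | $142.86 | $2,612.38 | $4,333.59
2 | $4,333.59 | $91.00 | $2,612.38 | $1,812.21

$1,812.21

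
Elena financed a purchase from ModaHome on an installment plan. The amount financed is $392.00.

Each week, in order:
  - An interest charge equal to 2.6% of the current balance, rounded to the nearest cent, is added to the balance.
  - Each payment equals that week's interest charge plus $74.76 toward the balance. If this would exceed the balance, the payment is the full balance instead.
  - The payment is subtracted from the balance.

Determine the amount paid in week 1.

$84.95

# | Opening | Interest | Payment | End bal
1 | $392.00 | $10.19 | $84.95 | $317.24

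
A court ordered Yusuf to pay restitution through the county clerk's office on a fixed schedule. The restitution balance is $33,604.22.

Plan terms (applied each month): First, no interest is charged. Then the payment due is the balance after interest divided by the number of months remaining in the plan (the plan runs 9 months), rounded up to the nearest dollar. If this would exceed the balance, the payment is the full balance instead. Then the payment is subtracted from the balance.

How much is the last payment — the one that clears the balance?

$3,732.22

Month 1: $33,604.22 − $3,734.00 → $29,870.22
Month 2: $29,870.22 − $3,734.00 → $26,136.22
Month 3: $26,136.22 − $3,734.00 → $22,402.22
Month 4: $22,402.22 − $3,734.00 → $18,668.22
Month 5: $18,668.22 − $3,734.00 → $14,934.22
Month 6: $14,934.22 − $3,734.00 → $11,200.22
Month 7: $11,200.22 − $3,734.00 → $7,466.22
Month 8: $7,466.22 − $3,734.00 → $3,732.22
Month 9: $3,732.22 − $3,732.22 → $0.00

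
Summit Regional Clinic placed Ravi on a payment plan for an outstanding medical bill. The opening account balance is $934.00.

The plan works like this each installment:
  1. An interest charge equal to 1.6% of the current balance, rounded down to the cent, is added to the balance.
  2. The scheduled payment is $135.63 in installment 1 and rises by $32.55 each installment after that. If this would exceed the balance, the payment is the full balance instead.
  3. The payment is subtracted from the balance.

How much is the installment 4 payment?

$233.28

Installment 1: $934.00 +$14.94 interest = $948.94; pay $135.63 → $813.31
Installment 2: $813.31 +$13.01 interest = $826.32; pay $168.18 → $658.14
Installment 3: $658.14 +$10.53 interest = $668.67; pay $200.73 → $467.94
Installment 4: $467.94 +$7.48 interest = $475.42; pay $233.28 → $242.14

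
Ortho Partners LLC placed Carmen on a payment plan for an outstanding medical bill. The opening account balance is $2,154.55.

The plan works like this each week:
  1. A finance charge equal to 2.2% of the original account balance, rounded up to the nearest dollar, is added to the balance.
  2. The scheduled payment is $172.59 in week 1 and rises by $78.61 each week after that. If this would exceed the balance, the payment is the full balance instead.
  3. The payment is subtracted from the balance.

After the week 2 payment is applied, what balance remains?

Week 1: opening $2,154.55; interest $48.00 → $2,202.55; payment $172.59; balance $2,029.96
Week 2: opening $2,029.96; interest $48.00 → $2,077.96; payment $251.20; balance $1,826.76

$1,826.76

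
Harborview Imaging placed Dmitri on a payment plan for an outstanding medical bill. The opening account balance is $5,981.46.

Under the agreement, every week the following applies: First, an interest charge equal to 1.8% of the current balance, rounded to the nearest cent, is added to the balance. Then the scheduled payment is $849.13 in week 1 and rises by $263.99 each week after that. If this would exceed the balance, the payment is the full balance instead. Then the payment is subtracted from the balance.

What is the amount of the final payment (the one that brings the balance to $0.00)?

Week 1: $5,981.46 +$107.67 interest = $6,089.13; pay $849.13 → $5,240.00
Week 2: $5,240.00 +$94.32 interest = $5,334.32; pay $1,113.12 → $4,221.20
Week 3: $4,221.20 +$75.98 interest = $4,297.18; pay $1,377.11 → $2,920.07
Week 4: $2,920.07 +$52.56 interest = $2,972.63; pay $1,641.10 → $1,331.53
Week 5: $1,331.53 +$23.97 interest = $1,355.50; pay $1,355.50 → $0.00

$1,355.50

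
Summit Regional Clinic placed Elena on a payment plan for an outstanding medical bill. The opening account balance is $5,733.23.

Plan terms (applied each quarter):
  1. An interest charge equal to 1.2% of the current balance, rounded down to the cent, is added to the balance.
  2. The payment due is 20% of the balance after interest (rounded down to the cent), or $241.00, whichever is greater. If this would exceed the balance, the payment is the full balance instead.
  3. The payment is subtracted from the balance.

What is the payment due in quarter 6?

$403.60

Quarter 1: $5,733.23 +$68.79 interest = $5,802.02; pay $1,160.40 → $4,641.62
Quarter 2: $4,641.62 +$55.69 interest = $4,697.31; pay $939.46 → $3,757.85
Quarter 3: $3,757.85 +$45.09 interest = $3,802.94; pay $760.58 → $3,042.36
Quarter 4: $3,042.36 +$36.50 interest = $3,078.86; pay $615.77 → $2,463.09
Quarter 5: $2,463.09 +$29.55 interest = $2,492.64; pay $498.52 → $1,994.12
Quarter 6: $1,994.12 +$23.92 interest = $2,018.04; pay $403.60 → $1,614.44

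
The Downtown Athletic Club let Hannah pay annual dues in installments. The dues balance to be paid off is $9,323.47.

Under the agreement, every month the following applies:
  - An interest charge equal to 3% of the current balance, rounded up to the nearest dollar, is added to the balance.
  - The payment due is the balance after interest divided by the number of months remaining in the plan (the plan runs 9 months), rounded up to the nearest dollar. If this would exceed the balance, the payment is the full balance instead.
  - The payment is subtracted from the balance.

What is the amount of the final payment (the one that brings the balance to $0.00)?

Month 1: $9,323.47 +$280.00 interest = $9,603.47; pay $1,068.00 → $8,535.47
Month 2: $8,535.47 +$257.00 interest = $8,792.47; pay $1,100.00 → $7,692.47
Month 3: $7,692.47 +$231.00 interest = $7,923.47; pay $1,132.00 → $6,791.47
Month 4: $6,791.47 +$204.00 interest = $6,995.47; pay $1,166.00 → $5,829.47
Month 5: $5,829.47 +$175.00 interest = $6,004.47; pay $1,201.00 → $4,803.47
Month 6: $4,803.47 +$145.00 interest = $4,948.47; pay $1,238.00 → $3,710.47
Month 7: $3,710.47 +$112.00 interest = $3,822.47; pay $1,275.00 → $2,547.47
Month 8: $2,547.47 +$77.00 interest = $2,624.47; pay $1,313.00 → $1,311.47
Month 9: $1,311.47 +$40.00 interest = $1,351.47; pay $1,351.47 → $0.00

$1,351.47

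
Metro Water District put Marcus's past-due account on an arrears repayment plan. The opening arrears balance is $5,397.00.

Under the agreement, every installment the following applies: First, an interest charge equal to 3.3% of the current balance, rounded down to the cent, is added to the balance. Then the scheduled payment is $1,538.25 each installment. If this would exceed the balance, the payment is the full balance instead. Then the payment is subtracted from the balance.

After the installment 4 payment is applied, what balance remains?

Installment 1: opening $5,397.00; interest $178.10 → $5,575.10; payment $1,538.25; balance $4,036.85
Installment 2: opening $4,036.85; interest $133.21 → $4,170.06; payment $1,538.25; balance $2,631.81
Installment 3: opening $2,631.81; interest $86.84 → $2,718.65; payment $1,538.25; balance $1,180.40
Installment 4: opening $1,180.40; interest $38.95 → $1,219.35; payment $1,219.35; balance $0.00

$0.00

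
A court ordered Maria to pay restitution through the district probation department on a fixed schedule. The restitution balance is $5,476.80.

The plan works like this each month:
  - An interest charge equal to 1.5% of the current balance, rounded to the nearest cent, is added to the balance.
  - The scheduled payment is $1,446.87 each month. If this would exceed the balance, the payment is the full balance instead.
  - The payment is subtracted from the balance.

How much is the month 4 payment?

$1,340.73

Month 1: opening $5,476.80; interest $82.15 → $5,558.95; payment $1,446.87; balance $4,112.08
Month 2: opening $4,112.08; interest $61.68 → $4,173.76; payment $1,446.87; balance $2,726.89
Month 3: opening $2,726.89; interest $40.90 → $2,767.79; payment $1,446.87; balance $1,320.92
Month 4: opening $1,320.92; interest $19.81 → $1,340.73; payment $1,340.73; balance $0.00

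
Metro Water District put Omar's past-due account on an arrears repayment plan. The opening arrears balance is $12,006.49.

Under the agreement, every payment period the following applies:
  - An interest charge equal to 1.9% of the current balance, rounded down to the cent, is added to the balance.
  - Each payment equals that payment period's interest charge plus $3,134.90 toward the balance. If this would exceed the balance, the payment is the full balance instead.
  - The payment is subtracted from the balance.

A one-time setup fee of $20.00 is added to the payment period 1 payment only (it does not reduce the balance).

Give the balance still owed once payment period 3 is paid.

$2,601.79

Payment period 1: $12,006.49 +$228.12 interest = $12,234.61; pay $3,363.02 (+ $20.00 fee) → $8,871.59
Payment period 2: $8,871.59 +$168.56 interest = $9,040.15; pay $3,303.46 → $5,736.69
Payment period 3: $5,736.69 +$108.99 interest = $5,845.68; pay $3,243.89 → $2,601.79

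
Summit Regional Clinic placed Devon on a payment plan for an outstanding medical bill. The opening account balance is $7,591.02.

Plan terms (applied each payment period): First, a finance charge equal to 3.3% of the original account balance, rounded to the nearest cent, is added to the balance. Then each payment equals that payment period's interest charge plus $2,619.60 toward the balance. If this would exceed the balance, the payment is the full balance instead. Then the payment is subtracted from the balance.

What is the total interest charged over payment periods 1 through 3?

$751.50

Payment period 1: opening $7,591.02; interest $250.50 → $7,841.52; payment $2,870.10; balance $4,971.42
Payment period 2: opening $4,971.42; interest $250.50 → $5,221.92; payment $2,870.10; balance $2,351.82
Payment period 3: opening $2,351.82; interest $250.50 → $2,602.32; payment $2,602.32; balance $0.00
Total interest: $250.50 + $250.50 + $250.50 = $751.50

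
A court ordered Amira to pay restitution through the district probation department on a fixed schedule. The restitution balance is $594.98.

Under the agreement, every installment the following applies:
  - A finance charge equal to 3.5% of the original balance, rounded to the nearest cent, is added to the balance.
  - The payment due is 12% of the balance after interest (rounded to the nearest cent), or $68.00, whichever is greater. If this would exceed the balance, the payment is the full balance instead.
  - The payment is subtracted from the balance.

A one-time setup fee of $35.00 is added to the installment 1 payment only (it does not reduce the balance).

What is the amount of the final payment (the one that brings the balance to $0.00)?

Installment 1: $594.98 +$20.82 interest = $615.80; pay $73.90 (+ $35.00 fee) → $541.90
Installment 2: $541.90 +$20.82 interest = $562.72; pay $68.00 → $494.72
Installment 3: $494.72 +$20.82 interest = $515.54; pay $68.00 → $447.54
Installment 4: $447.54 +$20.82 interest = $468.36; pay $68.00 → $400.36
Installment 5: $400.36 +$20.82 interest = $421.18; pay $68.00 → $353.18
Installment 6: $353.18 +$20.82 interest = $374.00; pay $68.00 → $306.00
Installment 7: $306.00 +$20.82 interest = $326.82; pay $68.00 → $258.82
Installment 8: $258.82 +$20.82 interest = $279.64; pay $68.00 → $211.64
Installment 9: $211.64 +$20.82 interest = $232.46; pay $68.00 → $164.46
Installment 10: $164.46 +$20.82 interest = $185.28; pay $68.00 → $117.28
Installment 11: $117.28 +$20.82 interest = $138.10; pay $68.00 → $70.10
Installment 12: $70.10 +$20.82 interest = $90.92; pay $68.00 → $22.92
Installment 13: $22.92 +$20.82 interest = $43.74; pay $43.74 → $0.00

$43.74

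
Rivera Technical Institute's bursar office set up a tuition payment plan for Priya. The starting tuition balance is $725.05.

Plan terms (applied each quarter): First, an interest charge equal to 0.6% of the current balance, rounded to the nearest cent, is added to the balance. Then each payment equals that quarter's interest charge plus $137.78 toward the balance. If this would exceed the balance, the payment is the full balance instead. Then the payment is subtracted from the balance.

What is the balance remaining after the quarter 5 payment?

$36.15

Quarter 1: opening $725.05; interest $4.35 → $729.40; payment $142.13; balance $587.27
Quarter 2: opening $587.27; interest $3.52 → $590.79; payment $141.30; balance $449.49
Quarter 3: opening $449.49; interest $2.70 → $452.19; payment $140.48; balance $311.71
Quarter 4: opening $311.71; interest $1.87 → $313.58; payment $139.65; balance $173.93
Quarter 5: opening $173.93; interest $1.04 → $174.97; payment $138.82; balance $36.15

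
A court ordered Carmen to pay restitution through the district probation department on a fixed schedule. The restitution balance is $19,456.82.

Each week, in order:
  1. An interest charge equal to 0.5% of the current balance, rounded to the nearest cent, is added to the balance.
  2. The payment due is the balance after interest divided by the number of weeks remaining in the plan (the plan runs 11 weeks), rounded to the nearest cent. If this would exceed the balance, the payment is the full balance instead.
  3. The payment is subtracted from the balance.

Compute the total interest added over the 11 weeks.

Week 1: opening $19,456.82; interest $97.28 → $19,554.10; payment $1,777.65; balance $17,776.45
Week 2: opening $17,776.45; interest $88.88 → $17,865.33; payment $1,786.53; balance $16,078.80
Week 3: opening $16,078.80; interest $80.39 → $16,159.19; payment $1,795.47; balance $14,363.72
Week 4: opening $14,363.72; interest $71.82 → $14,435.54; payment $1,804.44; balance $12,631.10
Week 5: opening $12,631.10; interest $63.16 → $12,694.26; payment $1,813.47; balance $10,880.79
Week 6: opening $10,880.79; interest $54.40 → $10,935.19; payment $1,822.53; balance $9,112.66
Week 7: opening $9,112.66; interest $45.56 → $9,158.22; payment $1,831.64; balance $7,326.58
Week 8: opening $7,326.58; interest $36.63 → $7,363.21; payment $1,840.80; balance $5,522.41
Week 9: opening $5,522.41; interest $27.61 → $5,550.02; payment $1,850.01; balance $3,700.01
Week 10: opening $3,700.01; interest $18.50 → $3,718.51; payment $1,859.26; balance $1,859.25
Week 11: opening $1,859.25; interest $9.30 → $1,868.55; payment $1,868.55; balance $0.00
Total interest: $97.28 + $88.88 + $80.39 + $71.82 + $63.16 + $54.40 + $45.56 + $36.63 + $27.61 + $18.50 + $9.30 = $593.53

$593.53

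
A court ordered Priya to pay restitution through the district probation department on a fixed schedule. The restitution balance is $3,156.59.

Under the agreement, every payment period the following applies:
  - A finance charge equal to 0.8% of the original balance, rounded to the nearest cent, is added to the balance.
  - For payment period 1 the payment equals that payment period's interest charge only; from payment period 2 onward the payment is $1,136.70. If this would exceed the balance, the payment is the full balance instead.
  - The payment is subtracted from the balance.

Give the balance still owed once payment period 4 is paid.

$0.00

Payment period 1: opening $3,156.59; interest $25.25 → $3,181.84; payment $25.25; balance $3,156.59
Payment period 2: opening $3,156.59; interest $25.25 → $3,181.84; payment $1,136.70; balance $2,045.14
Payment period 3: opening $2,045.14; interest $25.25 → $2,070.39; payment $1,136.70; balance $933.69
Payment period 4: opening $933.69; interest $25.25 → $958.94; payment $958.94; balance $0.00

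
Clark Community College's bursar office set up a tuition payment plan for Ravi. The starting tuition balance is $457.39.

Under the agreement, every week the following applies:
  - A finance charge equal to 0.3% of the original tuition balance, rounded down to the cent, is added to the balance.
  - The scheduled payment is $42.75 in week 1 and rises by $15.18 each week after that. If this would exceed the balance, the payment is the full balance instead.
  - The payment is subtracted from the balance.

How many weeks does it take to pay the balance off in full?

6

# | Opening | Interest | Payment | End bal
1 | $457.39 | $1.37 | $42.75 | $416.01
2 | $416.01 | $1.37 | $57.93 | $359.45
3 | $359.45 | $1.37 | $73.11 | $287.71
4 | $287.71 | $1.37 | $88.29 | $200.79
5 | $200.79 | $1.37 | $103.47 | $98.69
6 | $98.69 | $1.37 | $100.06 | $0.00
Balance reaches $0.00 in week 6.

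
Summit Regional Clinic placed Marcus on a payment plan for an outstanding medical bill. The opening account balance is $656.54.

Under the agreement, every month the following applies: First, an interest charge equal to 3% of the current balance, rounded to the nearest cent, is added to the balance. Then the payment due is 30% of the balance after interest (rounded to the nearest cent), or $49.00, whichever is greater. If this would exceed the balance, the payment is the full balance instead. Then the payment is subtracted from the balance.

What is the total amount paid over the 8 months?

$720.79

Month 1: $656.54 +$19.70 interest = $676.24; pay $202.87 → $473.37
Month 2: $473.37 +$14.20 interest = $487.57; pay $146.27 → $341.30
Month 3: $341.30 +$10.24 interest = $351.54; pay $105.46 → $246.08
Month 4: $246.08 +$7.38 interest = $253.46; pay $76.04 → $177.42
Month 5: $177.42 +$5.32 interest = $182.74; pay $54.82 → $127.92
Month 6: $127.92 +$3.84 interest = $131.76; pay $49.00 → $82.76
Month 7: $82.76 +$2.48 interest = $85.24; pay $49.00 → $36.24
Month 8: $36.24 +$1.09 interest = $37.33; pay $37.33 → $0.00
Total paid: $720.79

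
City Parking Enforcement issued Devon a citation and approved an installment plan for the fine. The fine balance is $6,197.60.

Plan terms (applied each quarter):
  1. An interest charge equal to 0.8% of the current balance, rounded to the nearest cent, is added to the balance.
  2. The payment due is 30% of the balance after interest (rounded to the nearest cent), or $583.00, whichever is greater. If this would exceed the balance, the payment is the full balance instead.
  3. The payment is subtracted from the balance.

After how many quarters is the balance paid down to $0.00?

7

Quarter 1: opening $6,197.60; interest $49.58 → $6,247.18; payment $1,874.15; balance $4,373.03
Quarter 2: opening $4,373.03; interest $34.98 → $4,408.01; payment $1,322.40; balance $3,085.61
Quarter 3: opening $3,085.61; interest $24.68 → $3,110.29; payment $933.09; balance $2,177.20
Quarter 4: opening $2,177.20; interest $17.42 → $2,194.62; payment $658.39; balance $1,536.23
Quarter 5: opening $1,536.23; interest $12.29 → $1,548.52; payment $583.00; balance $965.52
Quarter 6: opening $965.52; interest $7.72 → $973.24; payment $583.00; balance $390.24
Quarter 7: opening $390.24; interest $3.12 → $393.36; payment $393.36; balance $0.00
Balance reaches $0.00 in quarter 7.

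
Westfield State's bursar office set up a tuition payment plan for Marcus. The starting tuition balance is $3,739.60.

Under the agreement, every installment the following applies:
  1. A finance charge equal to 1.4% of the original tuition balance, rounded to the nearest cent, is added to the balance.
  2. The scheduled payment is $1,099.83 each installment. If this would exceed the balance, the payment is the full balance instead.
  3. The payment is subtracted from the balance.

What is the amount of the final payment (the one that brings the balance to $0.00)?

$649.51

Installment 1: opening $3,739.60; interest $52.35 → $3,791.95; payment $1,099.83; balance $2,692.12
Installment 2: opening $2,692.12; interest $52.35 → $2,744.47; payment $1,099.83; balance $1,644.64
Installment 3: opening $1,644.64; interest $52.35 → $1,696.99; payment $1,099.83; balance $597.16
Installment 4: opening $597.16; interest $52.35 → $649.51; payment $649.51; balance $0.00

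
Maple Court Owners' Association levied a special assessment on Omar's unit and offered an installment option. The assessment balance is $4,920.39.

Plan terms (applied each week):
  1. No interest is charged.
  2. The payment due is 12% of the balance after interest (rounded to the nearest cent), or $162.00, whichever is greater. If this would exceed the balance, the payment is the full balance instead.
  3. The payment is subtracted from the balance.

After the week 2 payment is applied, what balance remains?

# | Opening | Payment | End bal
1 | $4,920.39 | $590.45 | $4,329.94
2 | $4,329.94 | $519.59 | $3,810.35

$3,810.35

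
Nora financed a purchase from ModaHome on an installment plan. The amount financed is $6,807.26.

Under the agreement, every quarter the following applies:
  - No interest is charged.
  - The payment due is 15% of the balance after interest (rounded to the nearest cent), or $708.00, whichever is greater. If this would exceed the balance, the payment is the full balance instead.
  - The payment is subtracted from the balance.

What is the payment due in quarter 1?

Quarter 1: $6,807.26 − $1,021.09 → $5,786.17

$1,021.09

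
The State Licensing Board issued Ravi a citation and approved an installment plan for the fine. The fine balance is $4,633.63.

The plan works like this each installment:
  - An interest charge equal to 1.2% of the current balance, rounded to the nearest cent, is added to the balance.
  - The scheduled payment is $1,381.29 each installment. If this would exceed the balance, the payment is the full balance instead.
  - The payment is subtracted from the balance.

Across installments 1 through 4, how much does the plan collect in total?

# | Opening | Interest | Payment | End bal
1 | $4,633.63 | $55.60 | $1,381.29 | $3,307.94
2 | $3,307.94 | $39.70 | $1,381.29 | $1,966.35
3 | $1,966.35 | $23.60 | $1,381.29 | $608.66
4 | $608.66 | $7.30 | $615.96 | $0.00
Total paid: $4,759.83

$4,759.83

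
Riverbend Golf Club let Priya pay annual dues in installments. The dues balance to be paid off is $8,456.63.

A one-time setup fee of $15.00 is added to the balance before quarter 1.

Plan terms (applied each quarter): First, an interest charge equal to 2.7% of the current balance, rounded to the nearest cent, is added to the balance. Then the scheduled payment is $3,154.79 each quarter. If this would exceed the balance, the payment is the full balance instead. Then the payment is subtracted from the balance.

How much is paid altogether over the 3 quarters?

$8,918.68

# | Opening | Interest | Payment | End bal
1 | $8,471.63 | $228.73 | $3,154.79 | $5,545.57
2 | $5,545.57 | $149.73 | $3,154.79 | $2,540.51
3 | $2,540.51 | $68.59 | $2,609.10 | $0.00
Total paid: $8,918.68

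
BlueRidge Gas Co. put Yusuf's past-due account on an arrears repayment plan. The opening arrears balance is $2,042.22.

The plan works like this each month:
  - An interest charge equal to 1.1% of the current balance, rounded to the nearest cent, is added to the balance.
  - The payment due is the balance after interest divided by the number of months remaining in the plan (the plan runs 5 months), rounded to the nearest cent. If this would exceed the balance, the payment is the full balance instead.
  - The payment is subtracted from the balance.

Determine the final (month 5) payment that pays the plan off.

$431.40

Month 1: $2,042.22 +$22.46 interest = $2,064.68; pay $412.94 → $1,651.74
Month 2: $1,651.74 +$18.17 interest = $1,669.91; pay $417.48 → $1,252.43
Month 3: $1,252.43 +$13.78 interest = $1,266.21; pay $422.07 → $844.14
Month 4: $844.14 +$9.29 interest = $853.43; pay $426.72 → $426.71
Month 5: $426.71 +$4.69 interest = $431.40; pay $431.40 → $0.00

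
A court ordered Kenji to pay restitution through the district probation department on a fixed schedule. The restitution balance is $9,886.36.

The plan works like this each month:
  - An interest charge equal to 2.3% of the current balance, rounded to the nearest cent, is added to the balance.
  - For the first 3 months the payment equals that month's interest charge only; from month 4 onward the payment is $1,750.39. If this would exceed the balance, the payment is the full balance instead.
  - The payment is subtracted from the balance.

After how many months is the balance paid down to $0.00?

Month 1: $9,886.36 +$227.39 interest = $10,113.75; pay $227.39 → $9,886.36
Month 2: $9,886.36 +$227.39 interest = $10,113.75; pay $227.39 → $9,886.36
Month 3: $9,886.36 +$227.39 interest = $10,113.75; pay $227.39 → $9,886.36
Month 4: $9,886.36 +$227.39 interest = $10,113.75; pay $1,750.39 → $8,363.36
Month 5: $8,363.36 +$192.36 interest = $8,555.72; pay $1,750.39 → $6,805.33
Month 6: $6,805.33 +$156.52 interest = $6,961.85; pay $1,750.39 → $5,211.46
Month 7: $5,211.46 +$119.86 interest = $5,331.32; pay $1,750.39 → $3,580.93
Month 8: $3,580.93 +$82.36 interest = $3,663.29; pay $1,750.39 → $1,912.90
Month 9: $1,912.90 +$44.00 interest = $1,956.90; pay $1,750.39 → $206.51
Month 10: $206.51 +$4.75 interest = $211.26; pay $211.26 → $0.00
Balance reaches $0.00 in month 10.

10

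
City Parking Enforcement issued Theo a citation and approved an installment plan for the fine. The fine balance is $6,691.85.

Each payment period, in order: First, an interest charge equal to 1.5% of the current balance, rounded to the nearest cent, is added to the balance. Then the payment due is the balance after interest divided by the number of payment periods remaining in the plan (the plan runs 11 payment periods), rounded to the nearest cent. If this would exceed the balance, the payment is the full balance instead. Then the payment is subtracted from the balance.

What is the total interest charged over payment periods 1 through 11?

Payment period 1: $6,691.85 +$100.38 interest = $6,792.23; pay $617.48 → $6,174.75
Payment period 2: $6,174.75 +$92.62 interest = $6,267.37; pay $626.74 → $5,640.63
Payment period 3: $5,640.63 +$84.61 interest = $5,725.24; pay $636.14 → $5,089.10
Payment period 4: $5,089.10 +$76.34 interest = $5,165.44; pay $645.68 → $4,519.76
Payment period 5: $4,519.76 +$67.80 interest = $4,587.56; pay $655.37 → $3,932.19
Payment period 6: $3,932.19 +$58.98 interest = $3,991.17; pay $665.20 → $3,325.97
Payment period 7: $3,325.97 +$49.89 interest = $3,375.86; pay $675.17 → $2,700.69
Payment period 8: $2,700.69 +$40.51 interest = $2,741.20; pay $685.30 → $2,055.90
Payment period 9: $2,055.90 +$30.84 interest = $2,086.74; pay $695.58 → $1,391.16
Payment period 10: $1,391.16 +$20.87 interest = $1,412.03; pay $706.02 → $706.01
Payment period 11: $706.01 +$10.59 interest = $716.60; pay $716.60 → $0.00
Total interest: $100.38 + $92.62 + $84.61 + $76.34 + $67.80 + $58.98 + $49.89 + $40.51 + $30.84 + $20.87 + $10.59 = $633.43

$633.43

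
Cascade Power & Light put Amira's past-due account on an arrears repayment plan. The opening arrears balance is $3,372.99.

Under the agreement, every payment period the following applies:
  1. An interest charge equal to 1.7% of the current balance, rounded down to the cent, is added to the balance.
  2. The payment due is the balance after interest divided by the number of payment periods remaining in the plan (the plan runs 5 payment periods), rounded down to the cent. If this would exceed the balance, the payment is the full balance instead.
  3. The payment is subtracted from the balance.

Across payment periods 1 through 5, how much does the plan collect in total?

# | Opening | Interest | Payment | End bal
1 | $3,372.99 | $57.34 | $686.06 | $2,744.27
2 | $2,744.27 | $46.65 | $697.73 | $2,093.19
3 | $2,093.19 | $35.58 | $709.59 | $1,419.18
4 | $1,419.18 | $24.12 | $721.65 | $721.65
5 | $721.65 | $12.26 | $733.91 | $0.00
Total paid: $3,548.94

$3,548.94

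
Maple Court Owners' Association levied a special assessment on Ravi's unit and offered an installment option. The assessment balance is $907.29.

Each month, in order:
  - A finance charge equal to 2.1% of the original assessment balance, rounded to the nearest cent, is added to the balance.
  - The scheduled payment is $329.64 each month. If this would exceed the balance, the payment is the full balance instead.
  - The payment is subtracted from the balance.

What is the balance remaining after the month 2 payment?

$286.11

Month 1: $907.29 +$19.05 interest = $926.34; pay $329.64 → $596.70
Month 2: $596.70 +$19.05 interest = $615.75; pay $329.64 → $286.11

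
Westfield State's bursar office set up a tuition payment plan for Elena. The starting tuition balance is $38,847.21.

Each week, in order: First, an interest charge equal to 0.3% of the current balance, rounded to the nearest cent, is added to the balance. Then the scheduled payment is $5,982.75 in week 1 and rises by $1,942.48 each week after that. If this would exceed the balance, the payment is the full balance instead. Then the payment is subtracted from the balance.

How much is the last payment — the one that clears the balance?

$3,609.16

Week 1: opening $38,847.21; interest $116.54 → $38,963.75; payment $5,982.75; balance $32,981.00
Week 2: opening $32,981.00; interest $98.94 → $33,079.94; payment $7,925.23; balance $25,154.71
Week 3: opening $25,154.71; interest $75.46 → $25,230.17; payment $9,867.71; balance $15,362.46
Week 4: opening $15,362.46; interest $46.09 → $15,408.55; payment $11,810.19; balance $3,598.36
Week 5: opening $3,598.36; interest $10.80 → $3,609.16; payment $3,609.16; balance $0.00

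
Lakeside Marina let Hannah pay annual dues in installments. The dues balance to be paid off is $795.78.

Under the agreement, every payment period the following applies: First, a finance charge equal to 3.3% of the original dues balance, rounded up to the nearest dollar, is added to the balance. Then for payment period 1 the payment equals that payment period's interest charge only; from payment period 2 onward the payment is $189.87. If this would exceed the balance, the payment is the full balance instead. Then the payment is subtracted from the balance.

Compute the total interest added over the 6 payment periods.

Payment period 1: $795.78 +$27.00 interest = $822.78; pay $27.00 → $795.78
Payment period 2: $795.78 +$27.00 interest = $822.78; pay $189.87 → $632.91
Payment period 3: $632.91 +$27.00 interest = $659.91; pay $189.87 → $470.04
Payment period 4: $470.04 +$27.00 interest = $497.04; pay $189.87 → $307.17
Payment period 5: $307.17 +$27.00 interest = $334.17; pay $189.87 → $144.30
Payment period 6: $144.30 +$27.00 interest = $171.30; pay $171.30 → $0.00
Total interest: $27.00 + $27.00 + $27.00 + $27.00 + $27.00 + $27.00 = $162.00

$162.00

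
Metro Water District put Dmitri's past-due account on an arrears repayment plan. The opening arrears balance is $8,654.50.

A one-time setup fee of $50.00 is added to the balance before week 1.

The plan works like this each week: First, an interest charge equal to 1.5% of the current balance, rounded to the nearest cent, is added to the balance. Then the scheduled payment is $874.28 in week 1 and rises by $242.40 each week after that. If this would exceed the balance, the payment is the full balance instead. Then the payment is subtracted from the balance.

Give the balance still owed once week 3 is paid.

$5,708.89

# | Opening | Interest | Payment | End bal
1 | $8,704.50 | $130.57 | $874.28 | $7,960.79
2 | $7,960.79 | $119.41 | $1,116.68 | $6,963.52
3 | $6,963.52 | $104.45 | $1,359.08 | $5,708.89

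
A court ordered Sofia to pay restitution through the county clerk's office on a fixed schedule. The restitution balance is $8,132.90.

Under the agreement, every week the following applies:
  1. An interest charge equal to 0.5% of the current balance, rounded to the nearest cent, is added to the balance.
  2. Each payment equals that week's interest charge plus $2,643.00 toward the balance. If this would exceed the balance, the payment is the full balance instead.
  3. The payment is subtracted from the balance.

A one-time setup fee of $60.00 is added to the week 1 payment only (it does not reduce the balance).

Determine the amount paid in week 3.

# | Opening | Interest | Payment | Fee | End bal
1 | $8,132.90 | $40.66 | $2,683.66 | $60.00 | $5,489.90
2 | $5,489.90 | $27.45 | $2,670.45 | — | $2,846.90
3 | $2,846.90 | $14.23 | $2,657.23 | — | $203.90

$2,657.23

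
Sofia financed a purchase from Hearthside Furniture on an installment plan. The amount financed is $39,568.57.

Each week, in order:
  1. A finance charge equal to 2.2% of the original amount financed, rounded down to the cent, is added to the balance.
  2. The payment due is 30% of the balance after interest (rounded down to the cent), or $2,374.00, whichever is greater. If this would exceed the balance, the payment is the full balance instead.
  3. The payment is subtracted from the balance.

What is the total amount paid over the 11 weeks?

$49,144.07

Week 1: $39,568.57 +$870.50 interest = $40,439.07; pay $12,131.72 → $28,307.35
Week 2: $28,307.35 +$870.50 interest = $29,177.85; pay $8,753.35 → $20,424.50
Week 3: $20,424.50 +$870.50 interest = $21,295.00; pay $6,388.50 → $14,906.50
Week 4: $14,906.50 +$870.50 interest = $15,777.00; pay $4,733.10 → $11,043.90
Week 5: $11,043.90 +$870.50 interest = $11,914.40; pay $3,574.32 → $8,340.08
Week 6: $8,340.08 +$870.50 interest = $9,210.58; pay $2,763.17 → $6,447.41
Week 7: $6,447.41 +$870.50 interest = $7,317.91; pay $2,374.00 → $4,943.91
Week 8: $4,943.91 +$870.50 interest = $5,814.41; pay $2,374.00 → $3,440.41
Week 9: $3,440.41 +$870.50 interest = $4,310.91; pay $2,374.00 → $1,936.91
Week 10: $1,936.91 +$870.50 interest = $2,807.41; pay $2,374.00 → $433.41
Week 11: $433.41 +$870.50 interest = $1,303.91; pay $1,303.91 → $0.00
Total paid: $49,144.07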